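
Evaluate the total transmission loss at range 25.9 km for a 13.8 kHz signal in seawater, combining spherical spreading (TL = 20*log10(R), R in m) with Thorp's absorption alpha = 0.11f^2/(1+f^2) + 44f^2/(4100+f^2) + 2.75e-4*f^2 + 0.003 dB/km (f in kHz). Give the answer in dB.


Step 1 (Thorp): alpha = 0.11*190.44/(1+190.44) + 44*190.44/(4100+190.44) + 2.75e-4*190.44 + 0.003 = 2.1178 dB/km
Step 2: TL_spread = 20*log10(25900) = 88.27 dB
Step 3: TL_abs = alpha*R = 2.1178 * 25.9 = 54.85 dB
Step 4: TL_total = 88.27 + 54.85 = 143.12

143.12 dB


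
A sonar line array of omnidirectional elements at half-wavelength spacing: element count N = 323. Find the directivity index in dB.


DI = 10*log10(323) = 25.09

25.09 dB


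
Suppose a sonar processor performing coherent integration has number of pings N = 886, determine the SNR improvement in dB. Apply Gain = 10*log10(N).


Gain = 10*log10(886) = 29.47

29.47 dB


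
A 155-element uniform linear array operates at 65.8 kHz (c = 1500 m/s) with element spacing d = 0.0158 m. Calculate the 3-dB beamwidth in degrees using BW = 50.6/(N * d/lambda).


Step 1: lambda = 1500/65800 = 0.0228 m
Step 2: d/lambda = 0.0158/0.0228 = 0.693
Step 3: BW = 50.6/(N * d/lambda) = 50.6/(155 * 0.693) = 0.47

0.47 deg


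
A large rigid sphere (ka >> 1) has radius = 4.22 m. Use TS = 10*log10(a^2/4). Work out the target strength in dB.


TS = 10*log10(4.22^2 / 4) = 10*log10(4.4521) = 6.49

6.49 dB


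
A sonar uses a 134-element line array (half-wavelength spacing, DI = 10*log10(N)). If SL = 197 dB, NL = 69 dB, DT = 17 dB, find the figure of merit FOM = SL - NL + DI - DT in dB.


Step 1: DI = 10*log10(134) = 21.27 dB
Step 2: FOM = SL - NL + DI - DT = 197 - 69 + 21.27 - 17 = 132.27

132.27 dB


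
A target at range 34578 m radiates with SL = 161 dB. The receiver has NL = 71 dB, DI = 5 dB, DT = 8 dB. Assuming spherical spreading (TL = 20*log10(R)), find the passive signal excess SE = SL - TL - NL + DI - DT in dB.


-3.78 dB


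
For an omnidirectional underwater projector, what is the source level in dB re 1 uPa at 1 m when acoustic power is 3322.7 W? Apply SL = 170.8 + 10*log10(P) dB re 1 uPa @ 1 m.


SL = 170.8 + 10*log10(3322.7) = 170.8 + 35.21 = 206.01

206.01 dB


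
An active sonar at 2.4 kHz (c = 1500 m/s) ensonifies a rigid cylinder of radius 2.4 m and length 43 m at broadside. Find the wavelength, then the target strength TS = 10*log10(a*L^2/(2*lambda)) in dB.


Step 1: lambda = c/f = 1500/2400 = 0.625 m
Step 2: TS = 10*log10(a*L^2/(2*lambda)) = 10*log10(2.4*43^2/(2*0.625)) = 35.5

35.5 dB


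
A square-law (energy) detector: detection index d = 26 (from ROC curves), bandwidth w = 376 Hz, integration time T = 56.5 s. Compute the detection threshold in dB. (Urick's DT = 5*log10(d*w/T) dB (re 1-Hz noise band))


DT = 5*log10(d*w/T) = 5*log10(26 * 376 / 56.5) = 5*log10(173.03) = 11.19

11.19 dB


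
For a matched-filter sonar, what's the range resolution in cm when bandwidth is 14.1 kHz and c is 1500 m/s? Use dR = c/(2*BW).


5.32 cm


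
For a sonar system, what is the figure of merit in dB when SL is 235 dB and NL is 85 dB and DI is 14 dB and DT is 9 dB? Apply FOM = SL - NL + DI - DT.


FOM = SL - NL + DI - DT = 235 - 85 + 14 - 9 = 155

155 dB


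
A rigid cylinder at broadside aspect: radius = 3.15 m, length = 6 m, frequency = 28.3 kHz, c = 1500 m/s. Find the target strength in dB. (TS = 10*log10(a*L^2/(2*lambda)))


lambda = 1500/28300 = 0.053 m
TS = 10*log10(3.15*6^2/(2*0.053)) = 30.29

30.29 dB


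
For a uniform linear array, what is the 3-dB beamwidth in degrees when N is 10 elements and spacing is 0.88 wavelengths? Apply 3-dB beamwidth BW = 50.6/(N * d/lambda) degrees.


BW = 50.6 / (10 * 0.88) = 50.6 / 8.8 = 5.75

5.75 deg


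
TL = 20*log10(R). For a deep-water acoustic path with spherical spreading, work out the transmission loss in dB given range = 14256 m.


83.08 dB


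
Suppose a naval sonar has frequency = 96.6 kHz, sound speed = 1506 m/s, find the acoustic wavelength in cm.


lambda = c/f = 1506 / 96600 = 0.0156 m = 1.56 cm

1.56 cm


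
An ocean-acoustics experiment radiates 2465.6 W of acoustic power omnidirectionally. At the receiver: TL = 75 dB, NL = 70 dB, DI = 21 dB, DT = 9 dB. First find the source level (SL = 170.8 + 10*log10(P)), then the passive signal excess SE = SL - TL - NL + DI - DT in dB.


Step 1: SL = 170.8 + 10*log10(2465.6) = 204.72 dB
Step 2: SE = SL - TL - NL + DI - DT = 204.72 - 75 - 70 + 21 - 9 = 71.72

71.72 dB


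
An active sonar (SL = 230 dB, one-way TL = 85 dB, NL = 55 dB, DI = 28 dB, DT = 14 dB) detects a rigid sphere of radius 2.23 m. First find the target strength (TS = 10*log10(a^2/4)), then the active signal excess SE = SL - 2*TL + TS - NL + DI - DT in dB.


Step 1: TS = 10*log10(2.23^2/4) = 0.95 dB
Step 2: SE = SL - 2*TL + TS - NL + DI - DT = 230 - 2*85 + (0.95) - 55 + 28 - 14 = 19.95

19.95 dB


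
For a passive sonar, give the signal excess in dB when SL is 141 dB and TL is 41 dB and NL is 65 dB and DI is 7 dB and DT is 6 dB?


SE = SL - TL - NL + DI - DT = 141 - 41 - 65 + 7 - 6 = 36

36 dB


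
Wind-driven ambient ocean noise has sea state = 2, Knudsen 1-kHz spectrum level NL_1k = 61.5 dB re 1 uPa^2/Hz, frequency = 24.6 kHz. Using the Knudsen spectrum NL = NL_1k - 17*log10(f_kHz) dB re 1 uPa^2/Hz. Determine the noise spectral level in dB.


NL = NL_1k - 17*log10(f_kHz) = 61.5 - 17*log10(24.6) = 61.5 - (23.65) = 37.85

37.85 dB


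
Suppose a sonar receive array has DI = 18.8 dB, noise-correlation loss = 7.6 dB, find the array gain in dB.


11.2 dB


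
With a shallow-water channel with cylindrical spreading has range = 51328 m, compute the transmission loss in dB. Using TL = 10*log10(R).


47.1 dB


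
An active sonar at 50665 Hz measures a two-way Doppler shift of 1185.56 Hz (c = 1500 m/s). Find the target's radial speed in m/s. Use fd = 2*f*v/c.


From fd = 2*f*v/c, v = c*fd/(2*f) = 1500 * 1185.56 / (2*50665) = 17.55

17.55 m/s


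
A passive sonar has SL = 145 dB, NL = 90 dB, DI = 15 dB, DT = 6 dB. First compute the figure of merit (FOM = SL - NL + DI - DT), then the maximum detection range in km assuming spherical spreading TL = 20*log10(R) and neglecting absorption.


Step 1: FOM = SL - NL + DI - DT = 145 - 90 + 15 - 6 = 64 dB
Step 2: at max range FOM = TL = 20*log10(R), so R = 10^(64/20) = 1584.89 m = 1.58 km

1.58 km


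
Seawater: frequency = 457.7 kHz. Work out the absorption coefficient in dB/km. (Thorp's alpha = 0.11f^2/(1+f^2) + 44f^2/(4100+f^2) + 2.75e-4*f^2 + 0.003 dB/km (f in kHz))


f^2 = 209489.29
alpha = 0.11*209489.29/(1+209489.29) + 44*209489.29/(4100+209489.29) + 2.75e-4*209489.29 + 0.003 = 100.878

100.878 dB/km


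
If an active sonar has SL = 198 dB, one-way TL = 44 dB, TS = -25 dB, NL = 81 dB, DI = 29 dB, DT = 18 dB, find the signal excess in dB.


15 dB


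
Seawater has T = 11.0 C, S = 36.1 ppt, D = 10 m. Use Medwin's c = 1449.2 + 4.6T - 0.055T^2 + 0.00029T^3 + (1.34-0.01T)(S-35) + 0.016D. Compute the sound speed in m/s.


c = 1449.2 + 4.6*11.0 - 0.055*11.0^2 + 0.00029*11.0^3 + (1.34 - 0.01*11.0)*(36.1 - 35) + 0.016*10 = 1495.04

1495.04 m/s


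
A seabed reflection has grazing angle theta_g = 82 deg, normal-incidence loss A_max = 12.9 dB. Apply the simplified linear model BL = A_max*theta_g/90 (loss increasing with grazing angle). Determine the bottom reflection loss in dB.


BL = A_max * theta_g / 90 = 12.9 * 82 / 90 = 11.75

11.75 dB


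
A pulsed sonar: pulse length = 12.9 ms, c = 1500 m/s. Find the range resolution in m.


dR = c*tau/2 = 1500 * 12.9e-3 / 2 = 9.675

9.675 m


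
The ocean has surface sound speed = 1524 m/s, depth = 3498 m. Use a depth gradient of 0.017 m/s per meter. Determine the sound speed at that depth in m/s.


1583.466 m/s


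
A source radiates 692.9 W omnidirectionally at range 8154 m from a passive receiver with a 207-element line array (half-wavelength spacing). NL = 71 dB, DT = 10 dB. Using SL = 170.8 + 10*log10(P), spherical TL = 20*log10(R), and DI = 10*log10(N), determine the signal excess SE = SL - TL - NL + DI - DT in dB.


63.14 dB


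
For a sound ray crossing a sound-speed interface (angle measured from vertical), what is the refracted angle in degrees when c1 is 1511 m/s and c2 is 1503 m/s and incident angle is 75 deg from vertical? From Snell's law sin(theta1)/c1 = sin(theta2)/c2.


73.91 deg


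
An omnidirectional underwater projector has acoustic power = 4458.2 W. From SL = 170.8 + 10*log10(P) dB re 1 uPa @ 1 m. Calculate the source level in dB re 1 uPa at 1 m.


SL = 170.8 + 10*log10(4458.2) = 170.8 + 36.49 = 207.29

207.29 dB


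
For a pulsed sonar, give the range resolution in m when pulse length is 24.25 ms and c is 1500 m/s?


dR = c*tau/2 = 1500 * 24.25e-3 / 2 = 18.1875

18.1875 m


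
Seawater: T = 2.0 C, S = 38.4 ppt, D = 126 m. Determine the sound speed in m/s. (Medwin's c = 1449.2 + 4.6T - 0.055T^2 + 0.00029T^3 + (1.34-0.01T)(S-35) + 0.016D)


c = 1449.2 + 4.6*2.0 - 0.055*2.0^2 + 0.00029*2.0^3 + (1.34 - 0.01*2.0)*(38.4 - 35) + 0.016*126 = 1464.69

1464.69 m/s


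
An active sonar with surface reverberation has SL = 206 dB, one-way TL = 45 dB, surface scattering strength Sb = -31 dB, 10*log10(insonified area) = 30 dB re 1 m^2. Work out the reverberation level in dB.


115 dB


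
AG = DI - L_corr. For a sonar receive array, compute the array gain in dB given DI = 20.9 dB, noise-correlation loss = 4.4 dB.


AG = DI - L_corr = 20.9 - 4.4 = 16.5

16.5 dB


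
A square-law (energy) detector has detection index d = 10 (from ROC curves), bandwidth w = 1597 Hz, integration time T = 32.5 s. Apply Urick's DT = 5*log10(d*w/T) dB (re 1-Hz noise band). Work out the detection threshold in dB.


DT = 5*log10(d*w/T) = 5*log10(10 * 1597 / 32.5) = 5*log10(491.38) = 13.46

13.46 dB


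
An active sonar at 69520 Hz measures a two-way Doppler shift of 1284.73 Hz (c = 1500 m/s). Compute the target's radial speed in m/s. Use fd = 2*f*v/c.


From fd = 2*f*v/c, v = c*fd/(2*f) = 1500 * 1284.73 / (2*69520) = 13.86

13.86 m/s


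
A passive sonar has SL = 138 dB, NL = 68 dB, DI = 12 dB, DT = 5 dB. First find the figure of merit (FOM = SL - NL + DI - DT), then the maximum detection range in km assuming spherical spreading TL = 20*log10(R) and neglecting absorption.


Step 1: FOM = SL - NL + DI - DT = 138 - 68 + 12 - 5 = 77 dB
Step 2: at max range FOM = TL = 20*log10(R), so R = 10^(77/20) = 7079.46 m = 7.08 km

7.08 km


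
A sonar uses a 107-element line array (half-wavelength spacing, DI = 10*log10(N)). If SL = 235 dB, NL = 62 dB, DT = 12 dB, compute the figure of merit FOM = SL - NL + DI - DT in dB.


181.29 dB


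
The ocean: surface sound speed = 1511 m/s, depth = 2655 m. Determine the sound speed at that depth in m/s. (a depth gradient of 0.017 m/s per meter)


c = 1511 + 0.017 * 2655 = 1556.135

1556.135 m/s


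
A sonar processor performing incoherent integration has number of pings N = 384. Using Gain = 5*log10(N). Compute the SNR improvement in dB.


Gain = 5*log10(384) = 12.92

12.92 dB


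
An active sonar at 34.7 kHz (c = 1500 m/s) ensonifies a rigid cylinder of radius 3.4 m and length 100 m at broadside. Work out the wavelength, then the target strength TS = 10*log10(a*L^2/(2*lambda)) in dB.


Step 1: lambda = c/f = 1500/34700 = 0.04323 m
Step 2: TS = 10*log10(a*L^2/(2*lambda)) = 10*log10(3.4*100^2/(2*0.04323)) = 55.95

55.95 dB


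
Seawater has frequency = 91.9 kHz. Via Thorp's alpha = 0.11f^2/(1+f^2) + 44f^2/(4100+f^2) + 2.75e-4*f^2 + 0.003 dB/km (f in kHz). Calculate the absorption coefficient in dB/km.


f^2 = 8445.61
alpha = 0.11*8445.61/(1+8445.61) + 44*8445.61/(4100+8445.61) + 2.75e-4*8445.61 + 0.003 = 32.056

32.056 dB/km


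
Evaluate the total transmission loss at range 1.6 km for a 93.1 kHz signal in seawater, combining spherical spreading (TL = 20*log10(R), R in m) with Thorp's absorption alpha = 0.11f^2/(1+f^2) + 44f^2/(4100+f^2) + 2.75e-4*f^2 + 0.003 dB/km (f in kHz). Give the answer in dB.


115.87 dB


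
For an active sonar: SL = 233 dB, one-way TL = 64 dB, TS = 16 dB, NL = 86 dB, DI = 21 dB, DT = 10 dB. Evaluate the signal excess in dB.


46 dB


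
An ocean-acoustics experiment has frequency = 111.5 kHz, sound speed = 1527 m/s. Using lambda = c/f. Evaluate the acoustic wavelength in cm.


lambda = c/f = 1527 / 111500 = 0.0137 m = 1.37 cm

1.37 cm


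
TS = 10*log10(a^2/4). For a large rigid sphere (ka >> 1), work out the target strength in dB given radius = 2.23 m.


0.95 dB


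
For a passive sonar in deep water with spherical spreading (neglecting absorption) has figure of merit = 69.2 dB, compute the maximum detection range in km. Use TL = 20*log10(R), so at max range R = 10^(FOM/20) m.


At max range FOM = TL, so 20*log10(R) = 69.2
R = 10^(69.2/20) = 2884.03 m = 2.88 km

2.88 km


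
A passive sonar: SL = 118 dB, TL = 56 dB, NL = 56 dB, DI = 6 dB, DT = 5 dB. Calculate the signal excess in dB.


SE = SL - TL - NL + DI - DT = 118 - 56 - 56 + 6 - 5 = 7

7 dB


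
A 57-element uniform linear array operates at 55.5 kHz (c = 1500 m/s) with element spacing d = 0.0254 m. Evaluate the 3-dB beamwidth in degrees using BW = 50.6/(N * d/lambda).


Step 1: lambda = 1500/55500 = 0.02703 m
Step 2: d/lambda = 0.0254/0.02703 = 0.9397
Step 3: BW = 50.6/(N * d/lambda) = 50.6/(57 * 0.9397) = 0.94

0.94 deg


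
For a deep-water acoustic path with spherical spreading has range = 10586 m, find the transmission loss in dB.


80.49 dB


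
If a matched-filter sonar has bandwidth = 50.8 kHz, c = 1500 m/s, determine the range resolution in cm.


dR = c/(2*BW) = 1500 / (2 * 50.8e3) = 0.0148 m = 1.48 cm

1.48 cm


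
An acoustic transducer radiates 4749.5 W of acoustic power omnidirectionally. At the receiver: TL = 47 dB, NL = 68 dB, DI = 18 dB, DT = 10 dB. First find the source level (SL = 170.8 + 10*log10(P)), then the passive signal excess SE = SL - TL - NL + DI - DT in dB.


Step 1: SL = 170.8 + 10*log10(4749.5) = 207.57 dB
Step 2: SE = SL - TL - NL + DI - DT = 207.57 - 47 - 68 + 18 - 10 = 100.57

100.57 dB


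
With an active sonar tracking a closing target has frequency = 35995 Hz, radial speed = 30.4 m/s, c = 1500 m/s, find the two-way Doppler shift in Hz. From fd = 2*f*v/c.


1459.0 Hz


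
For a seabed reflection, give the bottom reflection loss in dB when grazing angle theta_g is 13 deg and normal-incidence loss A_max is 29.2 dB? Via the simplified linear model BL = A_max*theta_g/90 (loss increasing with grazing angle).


BL = A_max * theta_g / 90 = 29.2 * 13 / 90 = 4.22

4.22 dB


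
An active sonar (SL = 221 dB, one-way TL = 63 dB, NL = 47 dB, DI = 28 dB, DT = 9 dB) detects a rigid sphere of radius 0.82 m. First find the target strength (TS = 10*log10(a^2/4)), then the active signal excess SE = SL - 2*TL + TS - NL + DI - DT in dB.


Step 1: TS = 10*log10(0.82^2/4) = -7.74 dB
Step 2: SE = SL - 2*TL + TS - NL + DI - DT = 221 - 2*63 + (-7.74) - 47 + 28 - 9 = 59.26

59.26 dB


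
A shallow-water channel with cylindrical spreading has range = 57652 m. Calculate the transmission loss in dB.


47.61 dB


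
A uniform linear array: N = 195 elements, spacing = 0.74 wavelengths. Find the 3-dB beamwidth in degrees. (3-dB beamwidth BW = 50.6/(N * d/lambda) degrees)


BW = 50.6 / (195 * 0.74) = 50.6 / 144.3 = 0.35

0.35 deg


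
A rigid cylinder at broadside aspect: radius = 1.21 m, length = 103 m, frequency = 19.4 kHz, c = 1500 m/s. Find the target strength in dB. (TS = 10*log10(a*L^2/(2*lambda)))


lambda = 1500/19400 = 0.07732 m
TS = 10*log10(1.21*103^2/(2*0.07732)) = 49.19

49.19 dB


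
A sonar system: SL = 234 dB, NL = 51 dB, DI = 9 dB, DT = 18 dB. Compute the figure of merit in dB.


174 dB


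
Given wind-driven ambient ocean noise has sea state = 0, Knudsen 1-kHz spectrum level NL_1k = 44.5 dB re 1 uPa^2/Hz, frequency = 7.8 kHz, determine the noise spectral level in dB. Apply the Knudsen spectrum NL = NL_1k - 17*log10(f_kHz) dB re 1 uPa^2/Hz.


29.33 dB


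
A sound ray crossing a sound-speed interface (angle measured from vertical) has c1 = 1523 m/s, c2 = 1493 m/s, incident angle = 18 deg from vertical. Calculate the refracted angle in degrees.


sin(theta2) = (c2/c1)*sin(theta1) = (1493/1523)*sin(18 deg) = 0.30293
theta2 = arcsin(0.30293) = 17.63

17.63 deg


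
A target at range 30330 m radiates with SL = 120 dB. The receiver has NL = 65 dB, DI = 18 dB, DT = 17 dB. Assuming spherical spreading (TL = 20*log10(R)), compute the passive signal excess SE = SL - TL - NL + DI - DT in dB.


-33.64 dB


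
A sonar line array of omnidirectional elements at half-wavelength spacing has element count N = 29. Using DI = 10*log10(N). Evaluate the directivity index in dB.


14.62 dB


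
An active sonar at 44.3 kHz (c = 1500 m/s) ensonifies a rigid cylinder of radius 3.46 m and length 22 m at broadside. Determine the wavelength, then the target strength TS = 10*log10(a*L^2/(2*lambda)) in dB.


Step 1: lambda = c/f = 1500/44300 = 0.03386 m
Step 2: TS = 10*log10(a*L^2/(2*lambda)) = 10*log10(3.46*22^2/(2*0.03386)) = 43.93

43.93 dB


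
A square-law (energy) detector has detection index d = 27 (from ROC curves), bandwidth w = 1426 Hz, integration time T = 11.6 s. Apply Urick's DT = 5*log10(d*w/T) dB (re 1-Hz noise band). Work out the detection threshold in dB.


DT = 5*log10(d*w/T) = 5*log10(27 * 1426 / 11.6) = 5*log10(3319.14) = 17.61

17.61 dB


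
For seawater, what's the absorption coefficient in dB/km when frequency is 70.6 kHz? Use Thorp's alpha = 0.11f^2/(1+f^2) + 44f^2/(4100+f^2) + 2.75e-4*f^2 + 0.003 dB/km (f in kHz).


f^2 = 4984.36
alpha = 0.11*4984.36/(1+4984.36) + 44*4984.36/(4100+4984.36) + 2.75e-4*4984.36 + 0.003 = 25.625

25.625 dB/km


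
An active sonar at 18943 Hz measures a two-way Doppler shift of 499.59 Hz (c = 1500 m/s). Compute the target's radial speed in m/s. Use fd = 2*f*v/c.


From fd = 2*f*v/c, v = c*fd/(2*f) = 1500 * 499.59 / (2*18943) = 19.78

19.78 m/s


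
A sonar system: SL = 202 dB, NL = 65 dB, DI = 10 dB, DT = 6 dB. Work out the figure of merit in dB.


FOM = SL - NL + DI - DT = 202 - 65 + 10 - 6 = 141

141 dB


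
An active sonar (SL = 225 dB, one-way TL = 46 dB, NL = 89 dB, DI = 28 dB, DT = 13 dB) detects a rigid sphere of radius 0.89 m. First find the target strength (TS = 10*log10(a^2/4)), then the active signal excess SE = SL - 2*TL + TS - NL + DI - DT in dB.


Step 1: TS = 10*log10(0.89^2/4) = -7.03 dB
Step 2: SE = SL - 2*TL + TS - NL + DI - DT = 225 - 2*46 + (-7.03) - 89 + 28 - 13 = 51.97

51.97 dB


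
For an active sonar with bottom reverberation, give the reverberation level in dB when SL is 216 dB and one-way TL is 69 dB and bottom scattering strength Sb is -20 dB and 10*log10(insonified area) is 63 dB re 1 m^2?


RL = SL - 2*TL + Sb + 10*log10(A) = 216 - 2*69 + (-20) + 63 = 121

121 dB


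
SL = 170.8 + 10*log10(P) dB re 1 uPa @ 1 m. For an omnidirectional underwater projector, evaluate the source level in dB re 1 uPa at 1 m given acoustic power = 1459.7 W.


SL = 170.8 + 10*log10(1459.7) = 170.8 + 31.64 = 202.44

202.44 dB


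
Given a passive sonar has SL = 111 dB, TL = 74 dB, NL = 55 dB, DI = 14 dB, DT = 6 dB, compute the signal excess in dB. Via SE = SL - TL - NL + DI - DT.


SE = SL - TL - NL + DI - DT = 111 - 74 - 55 + 14 - 6 = -10

-10 dB


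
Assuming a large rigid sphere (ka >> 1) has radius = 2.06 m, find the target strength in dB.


TS = 10*log10(2.06^2 / 4) = 10*log10(1.0609) = 0.26

0.26 dB


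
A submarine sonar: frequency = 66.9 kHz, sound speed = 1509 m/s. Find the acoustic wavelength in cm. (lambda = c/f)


lambda = c/f = 1509 / 66900 = 0.0226 m = 2.26 cm

2.26 cm


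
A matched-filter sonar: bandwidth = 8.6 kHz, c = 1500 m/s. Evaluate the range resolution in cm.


dR = c/(2*BW) = 1500 / (2 * 8.6e3) = 0.0872 m = 8.72 cm

8.72 cm


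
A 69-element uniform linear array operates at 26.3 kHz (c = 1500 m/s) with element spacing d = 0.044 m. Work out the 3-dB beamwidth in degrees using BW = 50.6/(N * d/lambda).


Step 1: lambda = 1500/26300 = 0.05703 m
Step 2: d/lambda = 0.044/0.05703 = 0.7715
Step 3: BW = 50.6/(N * d/lambda) = 50.6/(69 * 0.7715) = 0.95

0.95 deg


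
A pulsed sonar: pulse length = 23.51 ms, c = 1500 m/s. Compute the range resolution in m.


dR = c*tau/2 = 1500 * 23.51e-3 / 2 = 17.6325

17.6325 m


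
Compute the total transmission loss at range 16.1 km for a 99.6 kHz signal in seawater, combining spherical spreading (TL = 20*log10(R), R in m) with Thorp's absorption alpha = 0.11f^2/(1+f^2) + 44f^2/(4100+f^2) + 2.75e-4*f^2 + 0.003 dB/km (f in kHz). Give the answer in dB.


Step 1 (Thorp): alpha = 0.11*9920.16/(1+9920.16) + 44*9920.16/(4100+9920.16) + 2.75e-4*9920.16 + 0.003 = 33.9738 dB/km
Step 2: TL_spread = 20*log10(16100) = 84.14 dB
Step 3: TL_abs = alpha*R = 33.9738 * 16.1 = 546.98 dB
Step 4: TL_total = 84.14 + 546.98 = 631.12

631.12 dB


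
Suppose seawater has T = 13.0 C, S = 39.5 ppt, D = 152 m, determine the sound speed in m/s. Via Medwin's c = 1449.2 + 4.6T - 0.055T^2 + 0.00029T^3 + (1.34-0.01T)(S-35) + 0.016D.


c = 1449.2 + 4.6*13.0 - 0.055*13.0^2 + 0.00029*13.0^3 + (1.34 - 0.01*13.0)*(39.5 - 35) + 0.016*152 = 1508.22

1508.22 m/s


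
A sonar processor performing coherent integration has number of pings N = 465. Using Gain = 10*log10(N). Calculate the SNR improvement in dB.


Gain = 10*log10(465) = 26.67

26.67 dB


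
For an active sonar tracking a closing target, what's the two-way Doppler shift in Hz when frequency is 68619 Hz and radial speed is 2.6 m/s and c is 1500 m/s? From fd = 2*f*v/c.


fd = 2*f*v/c = 2 * 68619 * 2.6 / 1500 = 237.88

237.88 Hz


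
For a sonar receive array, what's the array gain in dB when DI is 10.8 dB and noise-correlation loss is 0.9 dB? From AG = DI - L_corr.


AG = DI - L_corr = 10.8 - 0.9 = 9.9

9.9 dB


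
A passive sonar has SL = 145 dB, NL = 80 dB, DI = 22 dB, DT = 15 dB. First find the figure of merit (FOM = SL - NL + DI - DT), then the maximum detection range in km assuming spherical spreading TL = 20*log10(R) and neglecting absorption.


Step 1: FOM = SL - NL + DI - DT = 145 - 80 + 22 - 15 = 72 dB
Step 2: at max range FOM = TL = 20*log10(R), so R = 10^(72/20) = 3981.07 m = 3.98 km

3.98 km


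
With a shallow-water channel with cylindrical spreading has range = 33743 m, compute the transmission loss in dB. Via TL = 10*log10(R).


45.28 dB


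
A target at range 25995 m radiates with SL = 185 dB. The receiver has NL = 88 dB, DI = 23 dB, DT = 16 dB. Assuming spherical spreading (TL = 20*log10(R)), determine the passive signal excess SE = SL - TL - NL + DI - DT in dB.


Step 1: TL = 20*log10(25995) = 88.3 dB
Step 2: SE = 185 - 88.3 - 88 + 23 - 16 = 15.7

15.7 dB


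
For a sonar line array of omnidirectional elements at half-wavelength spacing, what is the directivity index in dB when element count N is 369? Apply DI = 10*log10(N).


DI = 10*log10(369) = 25.67

25.67 dB


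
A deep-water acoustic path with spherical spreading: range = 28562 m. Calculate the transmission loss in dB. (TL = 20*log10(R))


TL = 20*log10(28562) = 89.12

89.12 dB


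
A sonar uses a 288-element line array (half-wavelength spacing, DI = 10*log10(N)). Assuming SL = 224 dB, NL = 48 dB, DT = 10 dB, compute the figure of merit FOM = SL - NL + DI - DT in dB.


Step 1: DI = 10*log10(288) = 24.59 dB
Step 2: FOM = SL - NL + DI - DT = 224 - 48 + 24.59 - 10 = 190.59

190.59 dB


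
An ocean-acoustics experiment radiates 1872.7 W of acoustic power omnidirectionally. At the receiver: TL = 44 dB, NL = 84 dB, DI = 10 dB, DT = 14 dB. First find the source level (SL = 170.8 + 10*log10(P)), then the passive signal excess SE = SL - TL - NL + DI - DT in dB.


Step 1: SL = 170.8 + 10*log10(1872.7) = 203.52 dB
Step 2: SE = SL - TL - NL + DI - DT = 203.52 - 44 - 84 + 10 - 14 = 71.52

71.52 dB


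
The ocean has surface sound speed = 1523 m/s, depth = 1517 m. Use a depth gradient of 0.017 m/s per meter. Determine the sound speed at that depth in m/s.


c = 1523 + 0.017 * 1517 = 1548.789

1548.789 m/s


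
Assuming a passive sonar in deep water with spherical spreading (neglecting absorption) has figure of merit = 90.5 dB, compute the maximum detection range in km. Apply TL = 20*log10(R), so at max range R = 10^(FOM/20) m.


At max range FOM = TL, so 20*log10(R) = 90.5
R = 10^(90.5/20) = 33496.54 m = 33.5 km

33.5 km


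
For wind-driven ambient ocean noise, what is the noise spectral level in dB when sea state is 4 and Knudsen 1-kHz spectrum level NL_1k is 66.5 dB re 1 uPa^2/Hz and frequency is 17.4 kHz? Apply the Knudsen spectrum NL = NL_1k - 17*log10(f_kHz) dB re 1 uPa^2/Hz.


NL = NL_1k - 17*log10(f_kHz) = 66.5 - 17*log10(17.4) = 66.5 - (21.09) = 45.41

45.41 dB


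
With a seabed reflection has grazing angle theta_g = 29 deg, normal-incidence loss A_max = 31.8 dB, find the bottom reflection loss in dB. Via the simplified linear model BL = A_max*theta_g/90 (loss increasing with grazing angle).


10.25 dB


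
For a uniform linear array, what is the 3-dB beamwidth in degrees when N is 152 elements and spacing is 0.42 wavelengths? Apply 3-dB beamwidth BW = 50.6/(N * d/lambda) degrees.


0.79 deg


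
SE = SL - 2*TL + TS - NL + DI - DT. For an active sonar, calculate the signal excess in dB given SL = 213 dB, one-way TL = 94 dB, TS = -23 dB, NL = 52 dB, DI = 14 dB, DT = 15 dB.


SE = SL - 2*TL + TS - NL + DI - DT = 213 - 2*94 + (-23) - 52 + 14 - 15 = -51

-51 dB


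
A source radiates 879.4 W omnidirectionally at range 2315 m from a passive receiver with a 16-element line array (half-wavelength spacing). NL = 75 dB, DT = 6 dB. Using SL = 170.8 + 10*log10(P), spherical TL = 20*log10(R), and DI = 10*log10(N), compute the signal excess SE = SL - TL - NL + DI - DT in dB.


Step 1: SL = 170.8 + 10*log10(879.4) = 200.24 dB
Step 2: TL = 20*log10(2315) = 67.29 dB
Step 3: DI = 10*log10(16) = 12.04 dB
Step 4: SE = SL - TL - NL + DI - DT = 200.24 - 67.29 - 75 + 12.04 - 6 = 63.99

63.99 dB


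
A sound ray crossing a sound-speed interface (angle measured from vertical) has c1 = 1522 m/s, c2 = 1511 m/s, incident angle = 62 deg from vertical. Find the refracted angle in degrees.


sin(theta2) = (c2/c1)*sin(theta1) = (1511/1522)*sin(62 deg) = 0.87657
theta2 = arcsin(0.87657) = 61.23

61.23 deg


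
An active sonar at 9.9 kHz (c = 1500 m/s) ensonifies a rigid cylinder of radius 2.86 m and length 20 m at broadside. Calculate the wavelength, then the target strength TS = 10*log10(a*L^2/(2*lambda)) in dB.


Step 1: lambda = c/f = 1500/9900 = 0.15152 m
Step 2: TS = 10*log10(a*L^2/(2*lambda)) = 10*log10(2.86*20^2/(2*0.15152)) = 35.77

35.77 dB


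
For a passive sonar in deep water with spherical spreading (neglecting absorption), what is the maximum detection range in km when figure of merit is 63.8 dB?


1.55 km


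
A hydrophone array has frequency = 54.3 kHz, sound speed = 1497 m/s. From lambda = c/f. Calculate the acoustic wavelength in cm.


lambda = c/f = 1497 / 54300 = 0.0276 m = 2.76 cm

2.76 cm


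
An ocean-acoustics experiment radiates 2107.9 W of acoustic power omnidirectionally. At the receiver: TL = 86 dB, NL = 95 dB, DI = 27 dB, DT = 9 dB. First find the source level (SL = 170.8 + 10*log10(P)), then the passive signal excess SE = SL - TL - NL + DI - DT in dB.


Step 1: SL = 170.8 + 10*log10(2107.9) = 204.04 dB
Step 2: SE = SL - TL - NL + DI - DT = 204.04 - 86 - 95 + 27 - 9 = 41.04

41.04 dB


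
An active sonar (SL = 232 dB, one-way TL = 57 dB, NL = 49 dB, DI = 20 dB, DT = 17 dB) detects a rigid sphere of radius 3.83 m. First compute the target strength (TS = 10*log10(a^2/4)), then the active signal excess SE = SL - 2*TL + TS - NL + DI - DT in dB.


Step 1: TS = 10*log10(3.83^2/4) = 5.64 dB
Step 2: SE = SL - 2*TL + TS - NL + DI - DT = 232 - 2*57 + (5.64) - 49 + 20 - 17 = 77.64

77.64 dB


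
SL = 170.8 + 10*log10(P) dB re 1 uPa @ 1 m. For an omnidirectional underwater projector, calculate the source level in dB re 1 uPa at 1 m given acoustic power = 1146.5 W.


201.39 dB


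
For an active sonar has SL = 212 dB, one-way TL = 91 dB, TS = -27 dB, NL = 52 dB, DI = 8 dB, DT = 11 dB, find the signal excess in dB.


-52 dB


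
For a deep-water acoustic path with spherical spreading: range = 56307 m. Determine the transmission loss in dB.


TL = 20*log10(56307) = 95.01

95.01 dB


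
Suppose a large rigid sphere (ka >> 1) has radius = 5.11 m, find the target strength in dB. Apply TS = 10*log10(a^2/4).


TS = 10*log10(5.11^2 / 4) = 10*log10(6.528025) = 8.15

8.15 dB


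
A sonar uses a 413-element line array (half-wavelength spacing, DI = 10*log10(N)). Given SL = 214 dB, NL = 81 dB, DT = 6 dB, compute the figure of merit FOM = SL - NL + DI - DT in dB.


Step 1: DI = 10*log10(413) = 26.16 dB
Step 2: FOM = SL - NL + DI - DT = 214 - 81 + 26.16 - 6 = 153.16

153.16 dB


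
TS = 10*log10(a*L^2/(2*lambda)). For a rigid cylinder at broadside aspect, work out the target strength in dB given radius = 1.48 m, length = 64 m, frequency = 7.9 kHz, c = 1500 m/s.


42.03 dB


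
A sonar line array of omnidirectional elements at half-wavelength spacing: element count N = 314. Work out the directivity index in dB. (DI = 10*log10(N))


24.97 dB


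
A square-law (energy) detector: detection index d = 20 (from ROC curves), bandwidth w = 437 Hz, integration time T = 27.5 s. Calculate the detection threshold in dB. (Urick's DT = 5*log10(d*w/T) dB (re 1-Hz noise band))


DT = 5*log10(d*w/T) = 5*log10(20 * 437 / 27.5) = 5*log10(317.82) = 12.51

12.51 dB


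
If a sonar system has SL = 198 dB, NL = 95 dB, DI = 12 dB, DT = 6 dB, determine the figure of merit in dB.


FOM = SL - NL + DI - DT = 198 - 95 + 12 - 6 = 109

109 dB


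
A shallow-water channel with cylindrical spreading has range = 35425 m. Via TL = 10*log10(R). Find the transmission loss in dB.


TL = 10*log10(35425) = 45.49

45.49 dB


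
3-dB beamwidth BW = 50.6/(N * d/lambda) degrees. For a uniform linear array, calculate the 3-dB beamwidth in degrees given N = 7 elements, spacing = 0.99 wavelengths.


BW = 50.6 / (7 * 0.99) = 50.6 / 6.93 = 7.3

7.3 deg


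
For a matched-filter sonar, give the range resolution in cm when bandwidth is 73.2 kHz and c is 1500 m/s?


dR = c/(2*BW) = 1500 / (2 * 73.2e3) = 0.0102 m = 1.02 cm

1.02 cm


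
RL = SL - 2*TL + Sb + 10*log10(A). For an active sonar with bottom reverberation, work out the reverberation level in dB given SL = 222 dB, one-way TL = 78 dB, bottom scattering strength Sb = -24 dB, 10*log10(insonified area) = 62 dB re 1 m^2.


104 dB


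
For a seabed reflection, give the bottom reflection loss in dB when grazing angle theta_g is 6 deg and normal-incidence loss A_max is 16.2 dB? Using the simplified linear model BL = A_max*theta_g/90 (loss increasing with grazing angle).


BL = A_max * theta_g / 90 = 16.2 * 6 / 90 = 1.08

1.08 dB


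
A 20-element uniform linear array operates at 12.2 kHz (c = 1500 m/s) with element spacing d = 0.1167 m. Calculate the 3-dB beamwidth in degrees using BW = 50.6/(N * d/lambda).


2.67 deg


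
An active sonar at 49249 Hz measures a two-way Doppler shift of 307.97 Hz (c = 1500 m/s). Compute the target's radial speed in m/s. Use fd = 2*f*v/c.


From fd = 2*f*v/c, v = c*fd/(2*f) = 1500 * 307.97 / (2*49249) = 4.69

4.69 m/s


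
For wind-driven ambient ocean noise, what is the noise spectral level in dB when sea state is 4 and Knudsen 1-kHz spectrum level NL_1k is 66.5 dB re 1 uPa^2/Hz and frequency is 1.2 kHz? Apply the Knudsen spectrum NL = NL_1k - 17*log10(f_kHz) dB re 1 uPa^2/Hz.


65.15 dB


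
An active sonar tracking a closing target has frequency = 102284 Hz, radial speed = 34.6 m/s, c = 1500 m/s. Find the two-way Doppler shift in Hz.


4718.7 Hz


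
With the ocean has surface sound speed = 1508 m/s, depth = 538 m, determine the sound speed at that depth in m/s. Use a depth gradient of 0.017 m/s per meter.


1517.146 m/s


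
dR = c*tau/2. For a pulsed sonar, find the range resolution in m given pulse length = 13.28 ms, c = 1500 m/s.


9.96 m


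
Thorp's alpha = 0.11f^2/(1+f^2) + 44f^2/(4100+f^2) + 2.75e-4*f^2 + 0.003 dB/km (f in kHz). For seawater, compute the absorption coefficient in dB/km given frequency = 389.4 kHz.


f^2 = 151632.36
alpha = 0.11*151632.36/(1+151632.36) + 44*151632.36/(4100+151632.36) + 2.75e-4*151632.36 + 0.003 = 84.654

84.654 dB/km


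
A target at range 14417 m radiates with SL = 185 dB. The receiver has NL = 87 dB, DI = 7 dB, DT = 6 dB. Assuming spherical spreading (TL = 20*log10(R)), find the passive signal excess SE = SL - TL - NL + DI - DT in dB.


15.82 dB


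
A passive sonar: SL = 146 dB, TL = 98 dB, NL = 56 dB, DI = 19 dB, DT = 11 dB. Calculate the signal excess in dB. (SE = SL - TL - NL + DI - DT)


SE = SL - TL - NL + DI - DT = 146 - 98 - 56 + 19 - 11 = 0

0 dB


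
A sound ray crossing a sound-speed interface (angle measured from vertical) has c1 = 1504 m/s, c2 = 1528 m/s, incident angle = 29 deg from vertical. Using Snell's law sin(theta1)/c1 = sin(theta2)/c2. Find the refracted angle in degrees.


sin(theta2) = (c2/c1)*sin(theta1) = (1528/1504)*sin(29 deg) = 0.49255
theta2 = arcsin(0.49255) = 29.51

29.51 deg


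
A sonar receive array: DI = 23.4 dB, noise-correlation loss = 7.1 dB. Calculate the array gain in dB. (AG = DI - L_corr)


AG = DI - L_corr = 23.4 - 7.1 = 16.3

16.3 dB


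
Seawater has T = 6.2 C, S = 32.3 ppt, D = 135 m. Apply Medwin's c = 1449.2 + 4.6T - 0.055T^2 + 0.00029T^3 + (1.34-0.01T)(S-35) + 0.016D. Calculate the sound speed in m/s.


c = 1449.2 + 4.6*6.2 - 0.055*6.2^2 + 0.00029*6.2^3 + (1.34 - 0.01*6.2)*(32.3 - 35) + 0.016*135 = 1474.38

1474.38 m/s


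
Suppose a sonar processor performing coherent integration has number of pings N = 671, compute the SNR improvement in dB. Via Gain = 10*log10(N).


Gain = 10*log10(671) = 28.27

28.27 dB


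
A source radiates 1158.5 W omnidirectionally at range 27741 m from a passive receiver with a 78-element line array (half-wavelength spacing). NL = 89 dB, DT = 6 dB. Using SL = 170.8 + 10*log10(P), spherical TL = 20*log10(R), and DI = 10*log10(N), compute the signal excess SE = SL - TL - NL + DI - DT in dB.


Step 1: SL = 170.8 + 10*log10(1158.5) = 201.44 dB
Step 2: TL = 20*log10(27741) = 88.86 dB
Step 3: DI = 10*log10(78) = 18.92 dB
Step 4: SE = SL - TL - NL + DI - DT = 201.44 - 88.86 - 89 + 18.92 - 6 = 36.5

36.5 dB


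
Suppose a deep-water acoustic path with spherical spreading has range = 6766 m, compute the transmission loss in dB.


TL = 20*log10(6766) = 76.61

76.61 dB


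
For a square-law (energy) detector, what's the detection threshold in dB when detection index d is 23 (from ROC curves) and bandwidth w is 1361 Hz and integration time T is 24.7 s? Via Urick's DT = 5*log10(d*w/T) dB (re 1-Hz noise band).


DT = 5*log10(d*w/T) = 5*log10(23 * 1361 / 24.7) = 5*log10(1267.33) = 15.51

15.51 dB


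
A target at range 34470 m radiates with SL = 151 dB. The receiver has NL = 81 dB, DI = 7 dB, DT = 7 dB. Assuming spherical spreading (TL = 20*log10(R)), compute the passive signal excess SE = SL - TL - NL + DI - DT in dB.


-20.75 dB


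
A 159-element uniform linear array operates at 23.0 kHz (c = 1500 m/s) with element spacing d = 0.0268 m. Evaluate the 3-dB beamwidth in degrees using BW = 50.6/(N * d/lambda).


Step 1: lambda = 1500/23000 = 0.06522 m
Step 2: d/lambda = 0.0268/0.06522 = 0.4109
Step 3: BW = 50.6/(N * d/lambda) = 50.6/(159 * 0.4109) = 0.77

0.77 deg


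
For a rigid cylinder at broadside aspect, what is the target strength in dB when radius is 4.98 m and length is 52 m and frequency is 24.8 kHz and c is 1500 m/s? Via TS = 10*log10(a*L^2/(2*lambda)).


50.47 dB


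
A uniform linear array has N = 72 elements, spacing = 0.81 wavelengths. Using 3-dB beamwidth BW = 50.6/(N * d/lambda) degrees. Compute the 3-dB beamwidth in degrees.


0.87 deg


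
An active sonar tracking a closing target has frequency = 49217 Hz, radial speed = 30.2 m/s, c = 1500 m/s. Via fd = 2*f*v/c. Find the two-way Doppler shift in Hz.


1981.8 Hz


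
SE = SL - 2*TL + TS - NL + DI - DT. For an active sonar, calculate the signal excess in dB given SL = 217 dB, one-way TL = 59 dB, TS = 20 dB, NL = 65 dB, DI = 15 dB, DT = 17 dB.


SE = SL - 2*TL + TS - NL + DI - DT = 217 - 2*59 + (20) - 65 + 15 - 17 = 52

52 dB


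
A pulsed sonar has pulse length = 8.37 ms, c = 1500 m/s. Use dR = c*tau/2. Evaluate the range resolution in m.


dR = c*tau/2 = 1500 * 8.37e-3 / 2 = 6.2775

6.2775 m


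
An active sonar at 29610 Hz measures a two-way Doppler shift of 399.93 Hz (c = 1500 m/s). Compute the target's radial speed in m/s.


From fd = 2*f*v/c, v = c*fd/(2*f) = 1500 * 399.93 / (2*29610) = 10.13

10.13 m/s


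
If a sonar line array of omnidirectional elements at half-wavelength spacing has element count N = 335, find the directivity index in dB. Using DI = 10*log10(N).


25.25 dB


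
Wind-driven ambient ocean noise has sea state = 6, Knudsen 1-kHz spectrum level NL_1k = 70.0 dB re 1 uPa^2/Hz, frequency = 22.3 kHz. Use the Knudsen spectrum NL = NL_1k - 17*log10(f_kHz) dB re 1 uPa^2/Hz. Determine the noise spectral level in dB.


47.08 dB


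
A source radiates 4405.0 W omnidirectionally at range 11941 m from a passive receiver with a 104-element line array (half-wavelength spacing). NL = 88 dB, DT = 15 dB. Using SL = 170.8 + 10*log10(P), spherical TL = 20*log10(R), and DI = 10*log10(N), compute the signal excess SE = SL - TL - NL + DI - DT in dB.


Step 1: SL = 170.8 + 10*log10(4405.0) = 207.24 dB
Step 2: TL = 20*log10(11941) = 81.54 dB
Step 3: DI = 10*log10(104) = 20.17 dB
Step 4: SE = SL - TL - NL + DI - DT = 207.24 - 81.54 - 88 + 20.17 - 15 = 42.87

42.87 dB


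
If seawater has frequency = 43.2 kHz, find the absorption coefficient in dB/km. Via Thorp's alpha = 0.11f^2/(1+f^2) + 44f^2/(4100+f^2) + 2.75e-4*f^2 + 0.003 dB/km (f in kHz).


14.389 dB/km


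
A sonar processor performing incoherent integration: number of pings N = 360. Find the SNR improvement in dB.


Gain = 5*log10(360) = 12.78

12.78 dB


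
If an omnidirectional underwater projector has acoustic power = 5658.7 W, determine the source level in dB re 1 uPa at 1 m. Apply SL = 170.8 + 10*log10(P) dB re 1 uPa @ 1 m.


208.33 dB


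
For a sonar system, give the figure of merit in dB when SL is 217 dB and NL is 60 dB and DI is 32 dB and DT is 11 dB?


178 dB


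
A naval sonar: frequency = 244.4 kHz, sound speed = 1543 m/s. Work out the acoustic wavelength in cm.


lambda = c/f = 1543 / 244400 = 0.0063 m = 0.63 cm

0.63 cm


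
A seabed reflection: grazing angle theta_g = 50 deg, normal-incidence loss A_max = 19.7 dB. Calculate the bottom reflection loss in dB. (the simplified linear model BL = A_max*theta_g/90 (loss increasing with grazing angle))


BL = A_max * theta_g / 90 = 19.7 * 50 / 90 = 10.94

10.94 dB


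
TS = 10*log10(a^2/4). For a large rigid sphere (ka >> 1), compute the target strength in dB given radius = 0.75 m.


-8.52 dB


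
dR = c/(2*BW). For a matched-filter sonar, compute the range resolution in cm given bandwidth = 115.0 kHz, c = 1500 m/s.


0.65 cm


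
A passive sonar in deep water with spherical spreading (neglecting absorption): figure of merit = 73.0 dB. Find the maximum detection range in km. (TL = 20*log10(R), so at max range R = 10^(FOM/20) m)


At max range FOM = TL, so 20*log10(R) = 73.0
R = 10^(73.0/20) = 4466.84 m = 4.47 km

4.47 km
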